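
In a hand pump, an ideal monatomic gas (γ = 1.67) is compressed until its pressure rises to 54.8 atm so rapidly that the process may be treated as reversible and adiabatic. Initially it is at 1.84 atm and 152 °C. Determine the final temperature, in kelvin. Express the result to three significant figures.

Adiabatic: T₂/T₁ = (P₂/P₁)^((γ−1)/γ).
T₁ = 152 °C = 425.1 K.
T₂ = 425.1 × (54.8/1.84)^(0.401) = 1659 K.

T₂ ≈ 1660 K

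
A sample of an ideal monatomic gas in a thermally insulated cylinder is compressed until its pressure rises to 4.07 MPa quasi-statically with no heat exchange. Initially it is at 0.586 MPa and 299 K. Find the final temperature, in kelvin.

T₂ ≈ 649 K

Along an adiabat T P^((1−γ)/γ) is constant, so T₂ = T₁ (P₂/P₁)^((γ−1)/γ).
For a monatomic ideal gas γ = 5/3, so (γ−1)/γ = 2/5.
T₂ = 299 × (4.07/0.586)^(2/5) = 649.2 K.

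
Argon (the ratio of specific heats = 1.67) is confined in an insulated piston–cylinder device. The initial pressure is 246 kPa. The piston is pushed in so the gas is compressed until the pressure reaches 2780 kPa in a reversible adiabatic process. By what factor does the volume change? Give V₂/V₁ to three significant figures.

V₂/V₁ ≈ 0.234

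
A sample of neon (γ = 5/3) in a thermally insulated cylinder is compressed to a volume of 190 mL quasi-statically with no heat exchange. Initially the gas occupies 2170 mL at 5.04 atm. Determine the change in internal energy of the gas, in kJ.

P₂ = P₁(V₁/V₂)^γ = 5.04×(2170/190)^(5/3) = 291.9 atm.
For a reversible adiabat, W_by_gas = (P₁V₁ − P₂V₂)/(γ−1).
W_by = (510700×0.00217 − 2.958×10^7×0.00019) / (2/3) = -6768 J.
Q = 0 ⇒ ΔU = −W_by = 6768 J.

ΔU ≈ 6.77 kJ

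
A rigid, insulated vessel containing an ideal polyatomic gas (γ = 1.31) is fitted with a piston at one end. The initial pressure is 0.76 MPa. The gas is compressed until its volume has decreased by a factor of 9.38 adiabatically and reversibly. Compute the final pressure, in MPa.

P₂ ≈ 14.3 MPa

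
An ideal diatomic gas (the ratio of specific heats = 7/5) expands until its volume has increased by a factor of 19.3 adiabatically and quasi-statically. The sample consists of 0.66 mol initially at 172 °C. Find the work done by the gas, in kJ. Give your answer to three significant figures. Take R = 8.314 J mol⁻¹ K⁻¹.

W ≈ 4.24 kJ

For a reversible adiabat TV^(γ−1) is constant, so T₂ = T₁ (V₁/V₂)^(γ−1).
T₁ = 172 °C = 445.1 K.
T₂ = 445.1 × (1/19.3)^(2/5) = 136.2 K.
Q = 0, so ΔU = W_on_gas = nCᵥΔT with Cᵥ = R/(γ−1) = 20.79 J/(mol·K).
ΔU = 0.66 × 20.79 × (136.2 − 445.1) = -4238 J.
Work done by the gas = −ΔU = 4238 J.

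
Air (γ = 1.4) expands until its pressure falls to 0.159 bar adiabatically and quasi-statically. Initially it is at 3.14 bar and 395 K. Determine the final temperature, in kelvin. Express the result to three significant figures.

T₂ ≈ 168 K

Along an adiabat T P^((1−γ)/γ) is constant, so T₂ = T₁ (P₂/P₁)^((γ−1)/γ).
T₂ = 395 × (0.159/3.14)^(0.286) = 168.4 K.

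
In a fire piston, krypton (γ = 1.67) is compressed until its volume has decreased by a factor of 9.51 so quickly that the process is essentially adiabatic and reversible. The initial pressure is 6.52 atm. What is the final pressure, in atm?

Since PV^γ is constant along a reversible adiabat, P₂ = P₁ (V₁/V₂)^γ.
P₂ = 6.52 × 9.51^(1.67) = 280.4 atm.

P₂ ≈ 280 atm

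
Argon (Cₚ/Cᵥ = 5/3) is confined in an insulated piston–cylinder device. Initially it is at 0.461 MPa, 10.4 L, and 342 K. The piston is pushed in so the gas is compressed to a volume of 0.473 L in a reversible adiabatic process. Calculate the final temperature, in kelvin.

T₂ ≈ 2680 K

Adiabatic: T₁V₁^(γ−1) = T₂V₂^(γ−1) ⇒ T₂ = T₁ (V₁/V₂)^(γ−1).
T₂ = 342 × (10.4/0.473)^(2/3) = 2684 K.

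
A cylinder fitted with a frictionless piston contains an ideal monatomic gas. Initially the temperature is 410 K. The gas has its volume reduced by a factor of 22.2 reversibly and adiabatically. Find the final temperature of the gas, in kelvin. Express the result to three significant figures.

For a reversible adiabat TV^(γ−1) is constant, so T₂ = T₁ (V₁/V₂)^(γ−1).
For a monatomic ideal gas γ = 5/3, so γ−1 = 2/3.
T₂ = 410 × 22.2^(2/3) = 3239 K.

T₂ ≈ 3240 K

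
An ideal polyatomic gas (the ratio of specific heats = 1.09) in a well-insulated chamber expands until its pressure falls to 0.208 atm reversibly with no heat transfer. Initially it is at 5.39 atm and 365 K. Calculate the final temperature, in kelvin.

Adiabatic: T₂/T₁ = (P₂/P₁)^((γ−1)/γ).
T₂ = 365 × (0.208/5.39)^(0.0826) = 279 K.

T₂ ≈ 279 K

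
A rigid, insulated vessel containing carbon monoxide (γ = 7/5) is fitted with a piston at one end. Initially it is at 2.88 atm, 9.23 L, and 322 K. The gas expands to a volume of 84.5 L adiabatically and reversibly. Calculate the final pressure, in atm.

P₂ ≈ 0.130 atm

Adiabatic: P₁V₁^γ = P₂V₂^γ ⇒ P₂ = P₁ (V₁/V₂)^γ.
P₂ = 2.88 × (9.23/84.5)^(7/5) = 0.1297 atm.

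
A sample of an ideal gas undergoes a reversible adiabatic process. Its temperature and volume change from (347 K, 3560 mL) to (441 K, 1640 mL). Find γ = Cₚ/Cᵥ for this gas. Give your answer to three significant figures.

γ ≈ 1.31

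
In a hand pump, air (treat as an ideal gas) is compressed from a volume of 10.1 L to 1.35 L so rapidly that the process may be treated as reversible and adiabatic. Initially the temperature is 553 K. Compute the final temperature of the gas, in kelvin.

T₂ ≈ 1240 K

Adiabatic: T₁V₁^(γ−1) = T₂V₂^(γ−1) ⇒ T₂ = T₁ (V₁/V₂)^(γ−1).
For a diatomic ideal gas γ = 7/5, so γ−1 = 2/5.
T₂ = 553 × (10.1/1.35)^(2/5) = 1237 K.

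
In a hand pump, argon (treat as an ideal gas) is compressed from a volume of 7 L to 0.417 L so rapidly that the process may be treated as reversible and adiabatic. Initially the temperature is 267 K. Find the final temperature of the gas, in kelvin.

T₂ ≈ 1750 K

For a reversible adiabat TV^(γ−1) is constant, so T₂ = T₁ (V₁/V₂)^(γ−1).
For a monatomic ideal gas γ = 5/3, so γ−1 = 2/3.
T₂ = 267 × (7/0.417)^(2/3) = 1750 K.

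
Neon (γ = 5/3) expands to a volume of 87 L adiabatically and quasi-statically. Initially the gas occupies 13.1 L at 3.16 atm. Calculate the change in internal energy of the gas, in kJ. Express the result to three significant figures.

ΔU ≈ -4.51 kJ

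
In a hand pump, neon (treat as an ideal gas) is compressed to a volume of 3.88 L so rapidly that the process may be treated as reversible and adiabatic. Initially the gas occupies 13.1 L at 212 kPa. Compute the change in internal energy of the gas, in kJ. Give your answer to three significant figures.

γ = 5/3 for a monatomic ideal gas.
P₂ = P₁(V₁/V₂)^γ = 212×(13.1/3.88)^(5/3) = 1611 kPa.
For a reversible adiabat, W_by_gas = (P₁V₁ − P₂V₂)/(γ−1).
W_by = (212000×0.0131 − 1.611×10^6×0.00388) / (2/3) = -5210 J.
Q = 0 ⇒ ΔU = −W_by = 5210 J.

ΔU ≈ 5.21 kJ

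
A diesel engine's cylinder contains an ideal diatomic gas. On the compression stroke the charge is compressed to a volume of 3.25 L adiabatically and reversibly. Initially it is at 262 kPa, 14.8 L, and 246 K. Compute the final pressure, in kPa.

P₂ ≈ 2190 kPa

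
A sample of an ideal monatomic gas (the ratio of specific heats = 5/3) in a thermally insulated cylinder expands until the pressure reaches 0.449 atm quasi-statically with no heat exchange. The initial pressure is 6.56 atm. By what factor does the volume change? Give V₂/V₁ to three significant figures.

From PV^γ = const, V₂/V₁ = (P₁/P₂)^(1/γ).
V₂/V₁ = (6.56/0.449)^(3/5) = 4.998.

V₂/V₁ ≈ 5.00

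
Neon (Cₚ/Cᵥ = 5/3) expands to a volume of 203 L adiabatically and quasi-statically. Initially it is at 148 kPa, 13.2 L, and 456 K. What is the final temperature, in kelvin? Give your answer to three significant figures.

T₂ ≈ 73.7 K

For a reversible adiabat TV^(γ−1) is constant, so T₂ = T₁ (V₁/V₂)^(γ−1).
T₂ = 456 × (13.2/203)^(2/3) = 73.74 K.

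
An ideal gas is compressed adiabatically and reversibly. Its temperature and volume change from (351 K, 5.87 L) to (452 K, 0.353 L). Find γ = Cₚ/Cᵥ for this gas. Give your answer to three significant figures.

γ ≈ 1.09

TV^(γ−1) = const ⇒ γ − 1 = ln(T₂/T₁) / ln(V₁/V₂).
γ = 1 + ln(452/351) / ln(5.87/0.353) = 1.09.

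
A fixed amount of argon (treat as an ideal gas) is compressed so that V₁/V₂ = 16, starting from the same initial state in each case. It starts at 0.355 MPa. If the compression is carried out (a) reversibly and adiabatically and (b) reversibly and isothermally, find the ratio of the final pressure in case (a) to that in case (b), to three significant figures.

P_adiabatic / P_isothermal ≈ 6.35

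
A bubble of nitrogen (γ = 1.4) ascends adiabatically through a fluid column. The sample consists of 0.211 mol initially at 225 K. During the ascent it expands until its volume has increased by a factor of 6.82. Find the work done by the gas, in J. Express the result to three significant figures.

For a reversible adiabat TV^(γ−1) is constant, so T₂ = T₁ (V₁/V₂)^(γ−1).
T₂ = 225 × (1/6.82)^(0.4) = 104.4 K.
Q = 0, so ΔU = W_on_gas = nCᵥΔT with Cᵥ = R/(γ−1) = 20.79 J/(mol·K).
ΔU = 0.211 × 20.79 × (104.4 − 225) = -528.9 J.
Work done by the gas = −ΔU = 528.9 J.

W ≈ 529 J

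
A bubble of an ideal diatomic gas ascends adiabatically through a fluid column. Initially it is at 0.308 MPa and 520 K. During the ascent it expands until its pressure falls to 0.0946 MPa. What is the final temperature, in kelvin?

Along an adiabat T P^((1−γ)/γ) is constant, so T₂ = T₁ (P₂/P₁)^((γ−1)/γ).
For a diatomic ideal gas γ = 7/5, so (γ−1)/γ = 2/7.
T₂ = 520 × (0.0946/0.308)^(2/7) = 371.1 K.

T₂ ≈ 371 K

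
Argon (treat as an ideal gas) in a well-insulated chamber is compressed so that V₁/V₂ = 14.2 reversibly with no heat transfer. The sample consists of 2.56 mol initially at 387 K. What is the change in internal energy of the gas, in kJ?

ΔU ≈ 60.1 kJ

Adiabatic: T₁V₁^(γ−1) = T₂V₂^(γ−1) ⇒ T₂ = T₁ (V₁/V₂)^(γ−1).
γ = 5/3 for a monatomic ideal gas, so γ−1 = 2/3.
T₂ = 387 × 14.2^(2/3) = 2269 K.
Q = 0, so ΔU = W_on_gas = nCᵥΔT with Cᵥ = R/(γ−1) = 12.47 J/(mol·K).
ΔU = 2.56 × 12.47 × (2269 − 387) = 60100 J.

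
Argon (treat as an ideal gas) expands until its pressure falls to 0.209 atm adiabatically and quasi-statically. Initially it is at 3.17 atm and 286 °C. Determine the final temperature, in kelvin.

T₂ ≈ 188 K

Along an adiabat T P^((1−γ)/γ) is constant, so T₂ = T₁ (P₂/P₁)^((γ−1)/γ).
For a monatomic ideal gas γ = 5/3, so (γ−1)/γ = 2/5.
T₁ = 286 °C = 559.1 K.
T₂ = 559.1 × (0.209/3.17)^(2/5) = 188.4 K.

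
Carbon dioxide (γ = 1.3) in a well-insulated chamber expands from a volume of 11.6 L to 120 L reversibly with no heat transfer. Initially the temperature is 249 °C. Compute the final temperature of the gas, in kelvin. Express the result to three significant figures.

For a reversible adiabat TV^(γ−1) is constant, so T₂ = T₁ (V₁/V₂)^(γ−1).
T₁ = 249 °C = 522.1 K.
T₂ = 522.1 × (11.6/120)^(0.3) = 259 K.

T₂ ≈ 259 K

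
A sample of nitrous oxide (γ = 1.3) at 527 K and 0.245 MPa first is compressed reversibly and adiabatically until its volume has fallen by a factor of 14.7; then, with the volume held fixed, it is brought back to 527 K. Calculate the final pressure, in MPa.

Adiabatic step (PV^γ = const): P₂ = 0.245×14.7^(1.3) = 8.066 MPa; T₂ = 527×14.7^(0.3) = 1180 K.
Isochoric: P₃ = P₂(T₃/T₂) = 8.066 × (527/1180) = 3.602 MPa.

P₃ ≈ 3.60 MPa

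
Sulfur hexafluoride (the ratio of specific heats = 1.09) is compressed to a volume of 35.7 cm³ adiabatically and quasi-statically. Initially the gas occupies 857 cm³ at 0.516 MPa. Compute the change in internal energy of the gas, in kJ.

ΔU ≈ 1.63 kJ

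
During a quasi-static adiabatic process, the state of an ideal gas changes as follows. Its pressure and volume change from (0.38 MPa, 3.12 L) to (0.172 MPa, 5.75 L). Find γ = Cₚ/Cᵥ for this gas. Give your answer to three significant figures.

γ ≈ 1.30

PV^γ = const ⇒ γ = ln(P₂/P₁) / ln(V₁/V₂).
γ = ln(0.172/0.38) / ln(3.12/5.75) = 1.297.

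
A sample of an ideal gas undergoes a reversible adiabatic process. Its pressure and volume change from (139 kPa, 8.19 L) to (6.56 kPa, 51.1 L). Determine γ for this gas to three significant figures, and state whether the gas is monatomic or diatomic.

PV^γ = const ⇒ γ = ln(P₂/P₁) / ln(V₁/V₂).
γ = ln(6.56/139) / ln(8.19/51.1) = 1.668.
γ ≈ 1.67 is close to 5/3, so the gas is monatomic.

γ ≈ 1.67; monatomic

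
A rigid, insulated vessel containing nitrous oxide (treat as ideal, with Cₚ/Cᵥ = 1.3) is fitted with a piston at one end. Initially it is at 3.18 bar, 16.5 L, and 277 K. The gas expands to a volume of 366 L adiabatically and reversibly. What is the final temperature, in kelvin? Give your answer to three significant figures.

T₂ ≈ 109 K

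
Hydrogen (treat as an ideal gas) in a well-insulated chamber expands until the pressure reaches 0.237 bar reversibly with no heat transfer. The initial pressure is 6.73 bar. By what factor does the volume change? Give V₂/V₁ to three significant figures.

V₂/V₁ ≈ 10.9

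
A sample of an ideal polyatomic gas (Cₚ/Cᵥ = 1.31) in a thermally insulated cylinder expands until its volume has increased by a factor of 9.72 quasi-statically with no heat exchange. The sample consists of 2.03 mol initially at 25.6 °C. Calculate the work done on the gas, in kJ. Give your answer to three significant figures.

W ≈ -8.23 kJ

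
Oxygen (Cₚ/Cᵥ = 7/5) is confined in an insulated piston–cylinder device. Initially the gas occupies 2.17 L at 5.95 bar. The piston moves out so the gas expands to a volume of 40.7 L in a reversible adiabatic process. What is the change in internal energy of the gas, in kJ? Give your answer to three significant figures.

ΔU ≈ -2.23 kJ

P₂ = P₁(V₁/V₂)^γ = 5.95×(2.17/40.7)^(7/5) = 0.0982 bar.
For a reversible adiabat, W_by_gas = (P₁V₁ − P₂V₂)/(γ−1).
W_by = (595000×0.00217 − 9820×0.0407) / (2/5) = 2229 J.
Q = 0 ⇒ ΔU = −W_by = -2229 J.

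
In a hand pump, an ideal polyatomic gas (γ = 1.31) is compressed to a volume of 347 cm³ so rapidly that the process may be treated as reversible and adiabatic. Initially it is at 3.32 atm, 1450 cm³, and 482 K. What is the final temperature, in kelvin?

T₂ ≈ 751 K

For a reversible adiabat TV^(γ−1) is constant, so T₂ = T₁ (V₁/V₂)^(γ−1).
T₂ = 482 × (1450/347)^(0.31) = 750.9 K.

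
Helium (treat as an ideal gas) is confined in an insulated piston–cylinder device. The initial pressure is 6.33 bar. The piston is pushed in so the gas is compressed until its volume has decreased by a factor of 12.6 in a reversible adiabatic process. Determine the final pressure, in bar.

P₂ ≈ 432 bar

Since PV^γ is constant along a reversible adiabat, P₂ = P₁ (V₁/V₂)^γ.
For a monatomic ideal gas γ = 5/3.
P₂ = 6.33 × 12.6^(5/3) = 431.9 bar.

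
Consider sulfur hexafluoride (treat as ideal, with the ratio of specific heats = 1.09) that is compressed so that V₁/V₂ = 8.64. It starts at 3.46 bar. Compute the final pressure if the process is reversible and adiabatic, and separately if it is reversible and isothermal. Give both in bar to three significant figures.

Isothermal: P₂ = P₁(V₁/V₂) = 3.46×8.64 = 29.89 bar.
Adiabatic: P₂ = P₁(V₁/V₂)^γ = 3.46×8.64^(1.09) = 36.3 bar.

adiabatic: 36.3 bar; isothermal: 29.9 bar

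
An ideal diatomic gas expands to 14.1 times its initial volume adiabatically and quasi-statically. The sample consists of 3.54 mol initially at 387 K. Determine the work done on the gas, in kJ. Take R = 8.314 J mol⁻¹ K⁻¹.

For a reversible adiabat TV^(γ−1) is constant, so T₂ = T₁ (V₁/V₂)^(γ−1).
γ = 7/5 for a diatomic ideal gas, so γ−1 = 2/5.
T₂ = 387 × (1/14.1)^(2/5) = 134.3 K.
Q = 0, so ΔU = W_on_gas = nCᵥΔT with Cᵥ = R/(γ−1) = 20.79 J/(mol·K).
ΔU = 3.54 × 20.79 × (134.3 − 387) = -18590 J.

W ≈ -18.6 kJ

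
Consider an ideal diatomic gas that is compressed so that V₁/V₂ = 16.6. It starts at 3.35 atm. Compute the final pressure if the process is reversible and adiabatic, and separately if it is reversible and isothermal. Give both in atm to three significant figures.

adiabatic: 171 atm; isothermal: 55.6 atm

For a diatomic ideal gas γ = 7/5.
Isothermal: P₂ = P₁(V₁/V₂) = 3.35×16.6 = 55.61 atm.
Adiabatic: P₂ = P₁(V₁/V₂)^γ = 3.35×16.6^(7/5) = 171.1 atm.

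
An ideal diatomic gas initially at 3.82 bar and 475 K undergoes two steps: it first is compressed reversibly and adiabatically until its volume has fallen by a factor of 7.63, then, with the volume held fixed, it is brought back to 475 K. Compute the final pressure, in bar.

For a diatomic ideal gas γ = 7/5.
Adiabatic step (PV^γ = const): P₂ = 3.82×7.63^(7/5) = 65.7 bar; T₂ = 475×7.63^(2/5) = 1071 K.
Isochoric: P₃ = P₂(T₃/T₂) = 65.7 × (475/1071) = 29.15 bar.

P₃ ≈ 29.1 bar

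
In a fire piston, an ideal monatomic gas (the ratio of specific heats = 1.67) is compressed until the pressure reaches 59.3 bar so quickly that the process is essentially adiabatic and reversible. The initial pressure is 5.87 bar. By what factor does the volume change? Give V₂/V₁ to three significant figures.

V₂/V₁ ≈ 0.250

From PV^γ = const, V₂/V₁ = (P₁/P₂)^(1/γ).
V₂/V₁ = (5.87/59.3)^(0.599) = 0.2504.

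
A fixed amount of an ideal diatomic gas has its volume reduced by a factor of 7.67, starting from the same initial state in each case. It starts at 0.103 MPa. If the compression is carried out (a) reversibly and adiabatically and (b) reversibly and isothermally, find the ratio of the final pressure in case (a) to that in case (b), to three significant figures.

For a diatomic ideal gas γ = 7/5.
Isothermal: P_b = P₁(V₁/V₂) = 0.103×7.67.
Adiabatic: P_a = P₁(V₁/V₂)^γ = 0.103×7.67^(7/5).
P_a/P_b = (V₁/V₂)^(γ−1) = 7.67^(2/5) = 2.259.

P_adiabatic / P_isothermal ≈ 2.26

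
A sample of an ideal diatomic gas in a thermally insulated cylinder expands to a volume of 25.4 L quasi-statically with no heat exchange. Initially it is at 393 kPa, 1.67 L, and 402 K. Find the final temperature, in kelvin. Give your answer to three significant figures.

Adiabatic: T₁V₁^(γ−1) = T₂V₂^(γ−1) ⇒ T₂ = T₁ (V₁/V₂)^(γ−1).
γ = 7/5 for a diatomic ideal gas.
T₂ = 402 × (1.67/25.4)^(2/5) = 135.3 K.

T₂ ≈ 135 K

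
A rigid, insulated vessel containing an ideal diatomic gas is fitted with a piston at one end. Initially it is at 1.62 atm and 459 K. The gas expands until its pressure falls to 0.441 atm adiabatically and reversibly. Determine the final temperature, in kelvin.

Along an adiabat T P^((1−γ)/γ) is constant, so T₂ = T₁ (P₂/P₁)^((γ−1)/γ).
For a diatomic ideal gas γ = 7/5, so (γ−1)/γ = 2/7.
T₂ = 459 × (0.441/1.62)^(2/7) = 316.5 K.

T₂ ≈ 316 K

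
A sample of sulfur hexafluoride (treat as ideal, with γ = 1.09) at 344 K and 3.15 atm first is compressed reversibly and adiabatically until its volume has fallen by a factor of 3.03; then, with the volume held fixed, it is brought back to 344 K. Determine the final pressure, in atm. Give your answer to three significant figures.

Adiabatic step (PV^γ = const): P₂ = 3.15×3.03^(1.09) = 10.55 atm; T₂ = 344×3.03^(0.09) = 380.1 K.
Isochoric: P₃ = P₂(T₃/T₂) = 10.55 × (344/380.1) = 9.545 atm.

P₃ ≈ 9.54 atm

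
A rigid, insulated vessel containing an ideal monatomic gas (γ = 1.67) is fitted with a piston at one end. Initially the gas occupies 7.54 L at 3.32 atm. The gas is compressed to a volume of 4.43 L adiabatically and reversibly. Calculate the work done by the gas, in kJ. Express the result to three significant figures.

W ≈ -1.62 kJ

P₂ = P₁(V₁/V₂)^γ = 3.32×(7.54/4.43)^(1.67) = 8.07 atm.
For a reversible adiabat, W_by_gas = (P₁V₁ − P₂V₂)/(γ−1).
W_by = (336400×0.00754 − 817700×0.00443) / (0.67) = -1621 J.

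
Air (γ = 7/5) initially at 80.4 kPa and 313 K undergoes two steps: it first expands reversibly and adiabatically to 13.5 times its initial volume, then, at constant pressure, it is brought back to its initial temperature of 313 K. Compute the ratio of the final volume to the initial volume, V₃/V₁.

V₃/V₁ ≈ 38.2

Adiabatic step: V₂/V₁ = 13.5; T₂ = T₁·(1/13.5)^(2/5) = 110.5 K.
Isobaric step: V₃/V₂ = T₃/T₂ = 313/110.5.
V₃/V₁ = (V₂/V₁)(V₃/V₂) = 13.5 × (313/110.5) = 38.24.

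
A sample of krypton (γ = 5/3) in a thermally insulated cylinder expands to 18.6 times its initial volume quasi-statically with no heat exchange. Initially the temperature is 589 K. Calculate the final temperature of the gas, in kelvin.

T₂ ≈ 83.9 K

For a reversible adiabat TV^(γ−1) is constant, so T₂ = T₁ (V₁/V₂)^(γ−1).
T₂ = 589 × (1/18.6)^(2/3) = 83.9 K.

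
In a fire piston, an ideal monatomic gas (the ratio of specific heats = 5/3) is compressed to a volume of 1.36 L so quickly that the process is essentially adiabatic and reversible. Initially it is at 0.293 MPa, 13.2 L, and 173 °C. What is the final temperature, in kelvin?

T₂ ≈ 2030 K

For a reversible adiabat TV^(γ−1) is constant, so T₂ = T₁ (V₁/V₂)^(γ−1).
T₁ = 173 °C = 446.1 K.
T₂ = 446.1 × (13.2/1.36)^(2/3) = 2030 K.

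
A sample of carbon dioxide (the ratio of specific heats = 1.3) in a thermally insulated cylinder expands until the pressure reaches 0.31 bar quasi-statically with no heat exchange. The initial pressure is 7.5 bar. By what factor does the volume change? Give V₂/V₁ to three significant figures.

From PV^γ = const, V₂/V₁ = (P₁/P₂)^(1/γ).
V₂/V₁ = (7.5/0.31)^(0.769) = 11.6.

V₂/V₁ ≈ 11.6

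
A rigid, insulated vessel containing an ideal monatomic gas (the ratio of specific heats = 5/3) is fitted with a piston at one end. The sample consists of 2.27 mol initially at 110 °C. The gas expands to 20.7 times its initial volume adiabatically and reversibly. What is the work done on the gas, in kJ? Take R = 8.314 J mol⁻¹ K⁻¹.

W ≈ -9.41 kJ

For a reversible adiabat TV^(γ−1) is constant, so T₂ = T₁ (V₁/V₂)^(γ−1).
T₁ = 110 °C = 383.1 K.
T₂ = 383.1 × (1/20.7)^(2/3) = 50.82 K.
Q = 0, so ΔU = W_on_gas = nCᵥΔT with Cᵥ = R/(γ−1) = 12.47 J/(mol·K).
ΔU = 2.27 × 12.47 × (50.82 − 383.1) = -9408 J.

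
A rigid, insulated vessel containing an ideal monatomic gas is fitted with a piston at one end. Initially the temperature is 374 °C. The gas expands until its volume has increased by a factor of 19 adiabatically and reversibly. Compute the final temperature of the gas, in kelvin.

T₂ ≈ 90.9 K

For a reversible adiabat TV^(γ−1) is constant, so T₂ = T₁ (V₁/V₂)^(γ−1).
For a monatomic ideal gas γ = 5/3, so γ−1 = 2/3.
T₁ = 374 °C = 647.1 K.
T₂ = 647.1 × (1/19)^(2/3) = 90.89 K.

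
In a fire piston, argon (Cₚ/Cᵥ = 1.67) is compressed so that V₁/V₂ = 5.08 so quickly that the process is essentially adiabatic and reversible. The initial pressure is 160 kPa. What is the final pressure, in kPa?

P₂ ≈ 2410 kPa

Since PV^γ is constant along a reversible adiabat, P₂ = P₁ (V₁/V₂)^γ.
P₂ = 160 × 5.08^(1.67) = 2415 kPa.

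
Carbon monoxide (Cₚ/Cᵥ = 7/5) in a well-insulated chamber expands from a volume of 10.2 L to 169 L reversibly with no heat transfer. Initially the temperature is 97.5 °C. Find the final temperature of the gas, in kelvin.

Adiabatic: T₁V₁^(γ−1) = T₂V₂^(γ−1) ⇒ T₂ = T₁ (V₁/V₂)^(γ−1).
T₁ = 97.5 °C = 370.6 K.
T₂ = 370.6 × (10.2/169)^(2/5) = 120.6 K.

T₂ ≈ 121 K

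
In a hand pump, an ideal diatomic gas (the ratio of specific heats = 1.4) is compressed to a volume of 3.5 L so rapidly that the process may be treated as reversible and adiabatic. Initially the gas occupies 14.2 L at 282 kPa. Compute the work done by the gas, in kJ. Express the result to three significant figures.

W ≈ -7.52 kJ

P₂ = P₁(V₁/V₂)^γ = 282×(14.2/3.5)^(1.4) = 2003 kPa.
For a reversible adiabat, W_by_gas = (P₁V₁ − P₂V₂)/(γ−1).
W_by = (282000×0.0142 − 2.003×10^6×0.0035) / (0.4) = -7518 J.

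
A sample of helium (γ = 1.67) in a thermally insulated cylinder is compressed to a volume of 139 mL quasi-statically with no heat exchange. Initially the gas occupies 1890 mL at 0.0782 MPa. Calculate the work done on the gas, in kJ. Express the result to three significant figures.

P₂ = P₁(V₁/V₂)^γ = 0.0782×(1890/139)^(1.67) = 6.11 MPa.
For a reversible adiabat, W_by_gas = (P₁V₁ − P₂V₂)/(γ−1).
W_by = (78200×0.00189 − 6.11×10^6×0.000139) / (0.67) = -1047 J.
W_on_gas = −W_by = 1047 J.

W ≈ 1.05 kJ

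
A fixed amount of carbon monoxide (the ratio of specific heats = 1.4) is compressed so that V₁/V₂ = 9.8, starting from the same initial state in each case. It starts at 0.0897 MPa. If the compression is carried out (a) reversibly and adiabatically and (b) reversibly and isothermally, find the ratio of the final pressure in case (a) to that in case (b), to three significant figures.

P_adiabatic / P_isothermal ≈ 2.49

Isothermal: P_b = P₁(V₁/V₂) = 0.0897×9.8.
Adiabatic: P_a = P₁(V₁/V₂)^γ = 0.0897×9.8^(1.4).
P_a/P_b = (V₁/V₂)^(γ−1) = 9.8^(0.4) = 2.492.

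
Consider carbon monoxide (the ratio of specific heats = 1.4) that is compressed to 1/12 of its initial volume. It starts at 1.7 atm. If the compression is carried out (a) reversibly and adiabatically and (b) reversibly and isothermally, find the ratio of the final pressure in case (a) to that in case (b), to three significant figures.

Isothermal: P_b = P₁(V₁/V₂) = 1.7×12.
Adiabatic: P_a = P₁(V₁/V₂)^γ = 1.7×12^(1.4).
P_a/P_b = (V₁/V₂)^(γ−1) = 12^(0.4) = 2.702.

P_adiabatic / P_isothermal ≈ 2.70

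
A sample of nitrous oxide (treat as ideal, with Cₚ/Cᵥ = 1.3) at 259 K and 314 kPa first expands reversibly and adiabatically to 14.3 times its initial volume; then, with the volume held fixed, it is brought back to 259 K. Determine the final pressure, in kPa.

Adiabatic step (PV^γ = const): P₂ = 314×(1/14.3)^(1.3) = 9.885 kPa; T₂ = 259×(1/14.3)^(0.3) = 116.6 K.
Isochoric: P₃ = P₂(T₃/T₂) = 9.885 × (259/116.6) = 21.96 kPa.

P₃ ≈ 22.0 kPa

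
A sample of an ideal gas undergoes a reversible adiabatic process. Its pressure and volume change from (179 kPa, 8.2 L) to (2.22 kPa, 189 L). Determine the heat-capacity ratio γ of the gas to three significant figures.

γ ≈ 1.40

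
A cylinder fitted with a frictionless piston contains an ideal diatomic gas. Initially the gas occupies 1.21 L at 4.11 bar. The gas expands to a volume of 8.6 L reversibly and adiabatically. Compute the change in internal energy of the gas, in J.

γ = 7/5 for a diatomic ideal gas.
P₂ = P₁(V₁/V₂)^γ = 4.11×(1.21/8.6)^(7/5) = 0.2639 bar.
For a reversible adiabat, W_by_gas = (P₁V₁ − P₂V₂)/(γ−1).
W_by = (411000×0.00121 − 26390×0.0086) / (2/5) = 675.9 J.
Q = 0 ⇒ ΔU = −W_by = -675.9 J.

ΔU ≈ -676 J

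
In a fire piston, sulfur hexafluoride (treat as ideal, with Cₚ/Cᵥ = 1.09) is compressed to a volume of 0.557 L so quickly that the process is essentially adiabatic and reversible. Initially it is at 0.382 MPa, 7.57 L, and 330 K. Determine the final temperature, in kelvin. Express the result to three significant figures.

Adiabatic: T₁V₁^(γ−1) = T₂V₂^(γ−1) ⇒ T₂ = T₁ (V₁/V₂)^(γ−1).
T₂ = 330 × (7.57/0.557)^(0.09) = 417.4 K.

T₂ ≈ 417 K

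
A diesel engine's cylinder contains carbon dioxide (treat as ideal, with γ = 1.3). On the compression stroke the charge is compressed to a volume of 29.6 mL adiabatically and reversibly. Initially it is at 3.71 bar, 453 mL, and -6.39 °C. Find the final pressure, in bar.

P₂ ≈ 129 bar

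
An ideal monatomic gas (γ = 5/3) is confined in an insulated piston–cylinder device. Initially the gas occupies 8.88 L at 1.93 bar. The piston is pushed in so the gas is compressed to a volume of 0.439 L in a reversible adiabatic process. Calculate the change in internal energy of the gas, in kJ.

ΔU ≈ 16.5 kJ

P₂ = P₁(V₁/V₂)^γ = 1.93×(8.88/0.439)^(5/3) = 289.8 bar.
For a reversible adiabat, W_by_gas = (P₁V₁ − P₂V₂)/(γ−1).
W_by = (193000×0.00888 − 2.898×10^7×0.000439) / (2/3) = -16510 J.
Q = 0 ⇒ ΔU = −W_by = 16510 J.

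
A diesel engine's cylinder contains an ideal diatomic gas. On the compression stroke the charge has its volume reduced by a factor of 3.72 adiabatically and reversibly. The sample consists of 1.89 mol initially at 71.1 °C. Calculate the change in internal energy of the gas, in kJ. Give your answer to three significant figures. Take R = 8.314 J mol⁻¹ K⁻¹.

ΔU ≈ 9.35 kJ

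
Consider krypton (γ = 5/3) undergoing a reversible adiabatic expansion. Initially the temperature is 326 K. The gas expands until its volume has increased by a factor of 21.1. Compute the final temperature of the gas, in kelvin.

T₂ ≈ 42.7 K

Adiabatic: T₁V₁^(γ−1) = T₂V₂^(γ−1) ⇒ T₂ = T₁ (V₁/V₂)^(γ−1).
T₂ = 326 × (1/21.1)^(2/3) = 42.69 K.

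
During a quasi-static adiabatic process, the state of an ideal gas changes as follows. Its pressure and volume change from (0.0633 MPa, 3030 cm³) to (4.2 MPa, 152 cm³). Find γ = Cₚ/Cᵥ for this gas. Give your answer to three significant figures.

γ ≈ 1.40

PV^γ = const ⇒ γ = ln(P₂/P₁) / ln(V₁/V₂).
γ = ln(4.2/0.0633) / ln(3030/152) = 1.402.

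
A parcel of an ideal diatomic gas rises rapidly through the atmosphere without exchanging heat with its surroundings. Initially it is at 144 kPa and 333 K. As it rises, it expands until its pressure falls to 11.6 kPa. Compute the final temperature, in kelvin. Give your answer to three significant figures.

Adiabatic: T₂/T₁ = (P₂/P₁)^((γ−1)/γ).
For a diatomic ideal gas γ = 7/5, so (γ−1)/γ = 2/7.
T₂ = 333 × (11.6/144)^(2/7) = 162.1 K.

T₂ ≈ 162 K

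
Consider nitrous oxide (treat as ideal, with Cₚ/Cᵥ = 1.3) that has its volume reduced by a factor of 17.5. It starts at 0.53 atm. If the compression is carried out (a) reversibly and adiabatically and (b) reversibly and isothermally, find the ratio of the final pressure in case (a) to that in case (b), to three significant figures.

Isothermal: P_b = P₁(V₁/V₂) = 0.53×17.5.
Adiabatic: P_a = P₁(V₁/V₂)^γ = 0.53×17.5^(1.3).
P_a/P_b = (V₁/V₂)^(γ−1) = 17.5^(0.3) = 2.36.

P_adiabatic / P_isothermal ≈ 2.36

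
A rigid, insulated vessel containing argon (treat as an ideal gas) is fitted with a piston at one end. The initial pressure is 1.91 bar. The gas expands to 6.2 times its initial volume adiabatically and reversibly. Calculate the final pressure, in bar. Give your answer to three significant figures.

P₂ ≈ 0.0913 bar

Adiabatic: P₁V₁^γ = P₂V₂^γ ⇒ P₂ = P₁ (V₁/V₂)^γ.
For a monatomic ideal gas γ = 5/3.
P₂ = 1.91 × (1/6.2)^(5/3) = 0.09128 bar.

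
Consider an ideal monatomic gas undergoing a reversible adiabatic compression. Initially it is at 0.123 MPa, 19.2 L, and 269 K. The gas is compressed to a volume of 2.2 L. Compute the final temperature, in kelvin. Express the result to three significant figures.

T₂ ≈ 1140 K

For a reversible adiabat TV^(γ−1) is constant, so T₂ = T₁ (V₁/V₂)^(γ−1).
γ = 5/3 for a monatomic ideal gas.
T₂ = 269 × (19.2/2.2)^(2/3) = 1140 K.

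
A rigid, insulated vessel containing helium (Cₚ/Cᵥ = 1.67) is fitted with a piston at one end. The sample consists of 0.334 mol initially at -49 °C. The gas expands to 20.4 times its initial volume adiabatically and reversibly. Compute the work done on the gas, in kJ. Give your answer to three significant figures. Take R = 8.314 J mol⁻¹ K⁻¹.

For a reversible adiabat TV^(γ−1) is constant, so T₂ = T₁ (V₁/V₂)^(γ−1).
T₁ = -49 °C = 224.1 K.
T₂ = 224.1 × (1/20.4)^(0.67) = 29.72 K.
Q = 0, so ΔU = W_on_gas = nCᵥΔT with Cᵥ = R/(γ−1) = 12.41 J/(mol·K).
ΔU = 0.334 × 12.41 × (29.72 − 224.1) = -805.8 J.

W ≈ -0.806 kJ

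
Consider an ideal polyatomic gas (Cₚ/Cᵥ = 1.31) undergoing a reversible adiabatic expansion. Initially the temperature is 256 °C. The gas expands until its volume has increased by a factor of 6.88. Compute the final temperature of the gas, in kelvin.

For a reversible adiabat TV^(γ−1) is constant, so T₂ = T₁ (V₁/V₂)^(γ−1).
T₁ = 256 °C = 529.1 K.
T₂ = 529.1 × (1/6.88)^(0.31) = 291 K.

T₂ ≈ 291 K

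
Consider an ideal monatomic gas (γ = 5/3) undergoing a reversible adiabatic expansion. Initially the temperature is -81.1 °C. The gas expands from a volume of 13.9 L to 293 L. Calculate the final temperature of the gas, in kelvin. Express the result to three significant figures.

Adiabatic: T₁V₁^(γ−1) = T₂V₂^(γ−1) ⇒ T₂ = T₁ (V₁/V₂)^(γ−1).
T₁ = -81.1 °C = 192 K.
T₂ = 192 × (13.9/293)^(2/3) = 25.17 K.

T₂ ≈ 25.2 K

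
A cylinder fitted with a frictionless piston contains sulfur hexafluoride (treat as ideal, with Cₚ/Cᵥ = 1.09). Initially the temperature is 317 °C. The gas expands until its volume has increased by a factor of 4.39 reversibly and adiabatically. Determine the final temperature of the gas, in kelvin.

T₂ ≈ 517 K

Adiabatic: T₁V₁^(γ−1) = T₂V₂^(γ−1) ⇒ T₂ = T₁ (V₁/V₂)^(γ−1).
T₁ = 317 °C = 590.1 K.
T₂ = 590.1 × (1/4.39)^(0.09) = 516.6 K.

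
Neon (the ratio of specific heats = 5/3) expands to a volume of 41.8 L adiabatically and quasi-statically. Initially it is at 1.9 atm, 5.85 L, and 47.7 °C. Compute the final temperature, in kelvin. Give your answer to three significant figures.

T₂ ≈ 86.5 K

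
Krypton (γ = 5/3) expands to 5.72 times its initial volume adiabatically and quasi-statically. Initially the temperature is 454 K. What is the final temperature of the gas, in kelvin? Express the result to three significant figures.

For a reversible adiabat TV^(γ−1) is constant, so T₂ = T₁ (V₁/V₂)^(γ−1).
T₂ = 454 × (1/5.72)^(2/3) = 141.9 K.

T₂ ≈ 142 K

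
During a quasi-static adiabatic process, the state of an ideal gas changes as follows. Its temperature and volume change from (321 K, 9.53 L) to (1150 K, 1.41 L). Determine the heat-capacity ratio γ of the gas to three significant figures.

TV^(γ−1) = const ⇒ γ − 1 = ln(T₂/T₁) / ln(V₁/V₂).
γ = 1 + ln(1150/321) / ln(9.53/1.41) = 1.668.

γ ≈ 1.67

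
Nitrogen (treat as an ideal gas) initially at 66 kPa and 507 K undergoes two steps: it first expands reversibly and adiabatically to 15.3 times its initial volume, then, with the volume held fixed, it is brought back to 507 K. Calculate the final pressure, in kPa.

For a diatomic ideal gas γ = 7/5.
Adiabatic step (PV^γ = const): P₂ = 66×(1/15.3)^(7/5) = 1.449 kPa; T₂ = 507×(1/15.3)^(2/5) = 170.3 K.
Isochoric: P₃ = P₂(T₃/T₂) = 1.449 × (507/170.3) = 4.314 kPa.

P₃ ≈ 4.31 kPa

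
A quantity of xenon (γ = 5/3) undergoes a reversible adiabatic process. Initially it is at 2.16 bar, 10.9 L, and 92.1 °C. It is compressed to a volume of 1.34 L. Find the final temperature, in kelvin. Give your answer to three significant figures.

T₂ ≈ 1480 K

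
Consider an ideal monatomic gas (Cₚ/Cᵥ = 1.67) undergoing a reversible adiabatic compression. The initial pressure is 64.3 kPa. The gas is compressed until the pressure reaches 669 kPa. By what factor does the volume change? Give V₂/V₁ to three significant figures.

From PV^γ = const, V₂/V₁ = (P₁/P₂)^(1/γ).
V₂/V₁ = (64.3/669)^(0.599) = 0.246.

V₂/V₁ ≈ 0.246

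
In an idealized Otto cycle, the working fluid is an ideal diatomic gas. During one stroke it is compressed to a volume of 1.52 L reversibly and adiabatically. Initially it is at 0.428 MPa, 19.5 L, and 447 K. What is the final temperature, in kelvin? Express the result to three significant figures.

T₂ ≈ 1240 K

For a reversible adiabat TV^(γ−1) is constant, so T₂ = T₁ (V₁/V₂)^(γ−1).
γ = 7/5 for a diatomic ideal gas.
T₂ = 447 × (19.5/1.52)^(2/5) = 1240 K.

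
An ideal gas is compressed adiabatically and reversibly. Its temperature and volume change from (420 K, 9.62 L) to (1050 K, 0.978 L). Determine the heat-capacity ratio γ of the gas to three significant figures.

TV^(γ−1) = const ⇒ γ − 1 = ln(T₂/T₁) / ln(V₁/V₂).
γ = 1 + ln(1050/420) / ln(9.62/0.978) = 1.401.

γ ≈ 1.40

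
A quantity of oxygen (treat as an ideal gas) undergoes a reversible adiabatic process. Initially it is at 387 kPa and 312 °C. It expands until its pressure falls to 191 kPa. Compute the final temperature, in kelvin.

Along an adiabat T P^((1−γ)/γ) is constant, so T₂ = T₁ (P₂/P₁)^((γ−1)/γ).
For a diatomic ideal gas γ = 7/5, so (γ−1)/γ = 2/7.
T₁ = 312 °C = 585.1 K.
T₂ = 585.1 × (191/387)^(2/7) = 478.2 K.

T₂ ≈ 478 K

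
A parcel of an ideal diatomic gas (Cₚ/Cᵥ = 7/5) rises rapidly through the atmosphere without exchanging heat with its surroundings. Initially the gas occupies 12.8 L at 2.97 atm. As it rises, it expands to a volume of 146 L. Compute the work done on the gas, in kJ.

P₂ = P₁(V₁/V₂)^γ = 2.97×(12.8/146)^(7/5) = 0.09835 atm.
For a reversible adiabat, W_by_gas = (P₁V₁ − P₂V₂)/(γ−1).
W_by = (300900×0.0128 − 9965×0.146) / (2/5) = 5993 J.
W_on_gas = −W_by = -5993 J.

W ≈ -5.99 kJ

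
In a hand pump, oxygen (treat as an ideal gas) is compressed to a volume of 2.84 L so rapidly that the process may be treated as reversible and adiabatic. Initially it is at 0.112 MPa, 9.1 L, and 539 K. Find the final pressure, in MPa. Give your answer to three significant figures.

Adiabatic: P₁V₁^γ = P₂V₂^γ ⇒ P₂ = P₁ (V₁/V₂)^γ.
γ = 7/5 for a diatomic ideal gas.
P₂ = 0.112 × (9.1/2.84)^(7/5) = 0.5718 MPa.

P₂ ≈ 0.572 MPa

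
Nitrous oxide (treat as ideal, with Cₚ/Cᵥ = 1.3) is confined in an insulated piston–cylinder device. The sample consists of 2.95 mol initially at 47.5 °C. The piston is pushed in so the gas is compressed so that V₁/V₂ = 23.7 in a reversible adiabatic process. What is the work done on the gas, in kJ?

W ≈ 41.5 kJ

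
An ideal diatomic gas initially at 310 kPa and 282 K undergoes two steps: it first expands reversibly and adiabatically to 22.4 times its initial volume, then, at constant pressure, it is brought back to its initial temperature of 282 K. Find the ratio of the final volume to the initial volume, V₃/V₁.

For a diatomic ideal gas γ = 7/5.
Adiabatic step: V₂/V₁ = 22.4; T₂ = T₁·(1/22.4)^(2/5) = 81.31 K.
Isobaric step: V₃/V₂ = T₃/T₂ = 282/81.31.
V₃/V₁ = (V₂/V₁)(V₃/V₂) = 22.4 × (282/81.31) = 77.69.

V₃/V₁ ≈ 77.7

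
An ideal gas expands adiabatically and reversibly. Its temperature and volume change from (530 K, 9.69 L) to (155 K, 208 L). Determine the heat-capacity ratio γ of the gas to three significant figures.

γ ≈ 1.40

TV^(γ−1) = const ⇒ γ − 1 = ln(T₂/T₁) / ln(V₁/V₂).
γ = 1 + ln(155/530) / ln(9.69/208) = 1.401.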